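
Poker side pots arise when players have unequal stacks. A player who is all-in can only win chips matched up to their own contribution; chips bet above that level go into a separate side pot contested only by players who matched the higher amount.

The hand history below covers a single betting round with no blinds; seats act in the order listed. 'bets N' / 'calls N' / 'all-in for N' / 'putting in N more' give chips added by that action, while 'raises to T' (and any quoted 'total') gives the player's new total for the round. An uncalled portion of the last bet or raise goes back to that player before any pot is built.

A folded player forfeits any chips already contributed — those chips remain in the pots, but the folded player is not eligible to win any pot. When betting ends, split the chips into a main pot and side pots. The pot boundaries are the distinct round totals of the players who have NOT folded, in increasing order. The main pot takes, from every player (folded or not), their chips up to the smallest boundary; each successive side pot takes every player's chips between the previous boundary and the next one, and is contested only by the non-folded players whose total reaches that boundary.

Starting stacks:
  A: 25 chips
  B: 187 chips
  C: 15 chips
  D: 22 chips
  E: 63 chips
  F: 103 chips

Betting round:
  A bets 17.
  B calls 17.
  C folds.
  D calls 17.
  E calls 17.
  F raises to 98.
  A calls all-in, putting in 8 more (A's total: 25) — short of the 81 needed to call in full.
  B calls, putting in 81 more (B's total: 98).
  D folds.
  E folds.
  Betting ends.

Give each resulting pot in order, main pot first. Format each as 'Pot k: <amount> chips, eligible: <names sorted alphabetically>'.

Pot 1: 109 chips, eligible: A, B, F
Pot 2: 146 chips, eligible: B, F

Derivation:
Contributions: A=25, B=98, D=17, E=17, F=98
Folded: C, D, E
Pot levels (distinct totals of non-folded players): 25, 98
Layer 1-25: A 25 + B 25 + D 17 + E 17 + F 25 = 109 chips; eligible A, B, F
Layer 26-98: 73 each from B, F = 73*2 = 146 chips; eligible B, F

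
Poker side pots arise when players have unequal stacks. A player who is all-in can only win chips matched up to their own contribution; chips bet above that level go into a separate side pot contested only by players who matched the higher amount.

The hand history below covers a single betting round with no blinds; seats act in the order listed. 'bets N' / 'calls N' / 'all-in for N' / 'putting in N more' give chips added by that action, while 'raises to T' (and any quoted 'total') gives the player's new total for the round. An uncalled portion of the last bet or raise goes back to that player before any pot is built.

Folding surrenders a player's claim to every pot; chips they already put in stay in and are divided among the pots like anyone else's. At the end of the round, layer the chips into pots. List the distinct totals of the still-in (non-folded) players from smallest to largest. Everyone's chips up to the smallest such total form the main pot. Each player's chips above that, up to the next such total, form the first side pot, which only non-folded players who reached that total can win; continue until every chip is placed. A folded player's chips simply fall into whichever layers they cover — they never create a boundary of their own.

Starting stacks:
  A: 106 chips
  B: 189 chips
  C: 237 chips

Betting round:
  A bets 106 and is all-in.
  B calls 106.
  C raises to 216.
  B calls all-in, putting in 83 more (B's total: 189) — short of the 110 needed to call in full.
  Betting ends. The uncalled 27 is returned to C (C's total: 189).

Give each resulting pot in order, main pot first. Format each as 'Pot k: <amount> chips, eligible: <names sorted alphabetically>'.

Pot 1: 318 chips, eligible: A, B, C
Pot 2: 166 chips, eligible: B, C

Derivation:
Contributions (after 27 returned to C): A=106, B=189, C=189
Pot levels (distinct totals of non-folded players): 106, 189
Layer 1-106: 106 each from A, B, C = 106*3 = 318 chips; eligible A, B, C
Layer 107-189: 83 each from B, C = 83*2 = 166 chips; eligible B, C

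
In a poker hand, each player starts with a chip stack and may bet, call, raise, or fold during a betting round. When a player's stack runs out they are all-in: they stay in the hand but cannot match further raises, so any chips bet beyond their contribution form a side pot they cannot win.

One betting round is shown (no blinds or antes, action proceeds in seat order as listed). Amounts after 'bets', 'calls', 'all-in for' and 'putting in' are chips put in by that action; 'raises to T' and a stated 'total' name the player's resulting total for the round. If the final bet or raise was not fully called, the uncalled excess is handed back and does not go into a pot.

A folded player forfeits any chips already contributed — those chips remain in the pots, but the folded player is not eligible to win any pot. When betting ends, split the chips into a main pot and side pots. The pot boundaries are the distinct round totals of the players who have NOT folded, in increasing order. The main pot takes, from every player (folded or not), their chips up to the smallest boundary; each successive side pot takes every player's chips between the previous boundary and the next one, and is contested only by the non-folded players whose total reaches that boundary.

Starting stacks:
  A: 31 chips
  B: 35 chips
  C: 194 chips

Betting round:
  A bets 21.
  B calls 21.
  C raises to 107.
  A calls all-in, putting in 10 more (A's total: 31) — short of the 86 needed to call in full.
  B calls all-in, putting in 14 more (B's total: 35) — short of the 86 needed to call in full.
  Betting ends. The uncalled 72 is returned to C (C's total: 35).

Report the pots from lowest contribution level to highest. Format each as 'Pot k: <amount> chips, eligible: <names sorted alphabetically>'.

Pot 1: 93 chips, eligible: A, B, C
Pot 2: 8 chips, eligible: B, C

Derivation:
Contributions (after 72 returned to C): A=31, B=35, C=35
Pot levels (distinct totals of non-folded players): 31, 35
Layer 1-31: 31 each from A, B, C = 31*3 = 93 chips; eligible A, B, C
Layer 32-35: 4 each from B, C = 4*2 = 8 chips; eligible B, C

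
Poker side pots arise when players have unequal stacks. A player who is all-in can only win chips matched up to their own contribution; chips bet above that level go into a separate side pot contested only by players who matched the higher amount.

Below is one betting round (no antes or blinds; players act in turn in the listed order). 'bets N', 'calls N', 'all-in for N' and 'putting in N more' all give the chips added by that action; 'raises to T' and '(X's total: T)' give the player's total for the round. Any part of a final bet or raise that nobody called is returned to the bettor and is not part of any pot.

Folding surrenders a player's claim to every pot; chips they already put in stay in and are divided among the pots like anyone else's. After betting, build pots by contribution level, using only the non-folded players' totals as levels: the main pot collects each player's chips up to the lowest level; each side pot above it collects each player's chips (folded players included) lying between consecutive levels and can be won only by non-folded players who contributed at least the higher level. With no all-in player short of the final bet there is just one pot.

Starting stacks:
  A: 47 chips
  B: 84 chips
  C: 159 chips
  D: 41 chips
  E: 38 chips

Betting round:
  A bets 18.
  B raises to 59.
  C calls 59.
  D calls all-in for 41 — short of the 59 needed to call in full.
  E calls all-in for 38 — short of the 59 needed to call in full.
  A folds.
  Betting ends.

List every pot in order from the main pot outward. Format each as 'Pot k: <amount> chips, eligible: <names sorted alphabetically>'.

Contributions: A=18, B=59, C=59, D=41, E=38
Folded: A
Pot levels (distinct totals of non-folded players): 38, 41, 59
Layer 1-38: A 18 + B 38 + C 38 + D 38 + E 38 = 170 chips; eligible B, C, D, E
Layer 39-41: 3 each from B, C, D = 3*3 = 9 chips; eligible B, C, D
Layer 42-59: 18 each from B, C = 18*2 = 36 chips; eligible B, C

Pot 1: 170 chips, eligible: B, C, D, E
Pot 2: 9 chips, eligible: B, C, D
Pot 3: 36 chips, eligible: B, C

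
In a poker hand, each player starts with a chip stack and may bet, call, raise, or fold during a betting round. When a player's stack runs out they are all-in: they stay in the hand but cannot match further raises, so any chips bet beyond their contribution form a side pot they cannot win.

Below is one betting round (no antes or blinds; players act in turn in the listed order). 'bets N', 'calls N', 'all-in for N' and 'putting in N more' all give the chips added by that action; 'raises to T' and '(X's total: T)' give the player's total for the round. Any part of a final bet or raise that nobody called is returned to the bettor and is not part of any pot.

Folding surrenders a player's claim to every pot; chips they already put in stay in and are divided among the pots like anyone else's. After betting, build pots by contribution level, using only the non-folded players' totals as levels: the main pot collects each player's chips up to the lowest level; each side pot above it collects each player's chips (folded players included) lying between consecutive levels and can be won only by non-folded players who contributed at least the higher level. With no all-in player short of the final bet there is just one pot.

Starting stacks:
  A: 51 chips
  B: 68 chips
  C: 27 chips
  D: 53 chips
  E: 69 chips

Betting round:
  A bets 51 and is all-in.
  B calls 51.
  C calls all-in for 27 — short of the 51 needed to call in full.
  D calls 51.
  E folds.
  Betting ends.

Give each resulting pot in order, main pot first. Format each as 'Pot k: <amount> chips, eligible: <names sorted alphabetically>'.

Pot 1: 108 chips, eligible: A, B, C, D
Pot 2: 72 chips, eligible: A, B, D

Derivation:
Contributions: A=51, B=51, C=27, D=51
Folded: E
Pot levels (distinct totals of non-folded players): 27, 51
Layer 1-27: 27 each from A, B, C, D = 27*4 = 108 chips; eligible A, B, C, D
Layer 28-51: 24 each from A, B, D = 24*3 = 72 chips; eligible A, B, D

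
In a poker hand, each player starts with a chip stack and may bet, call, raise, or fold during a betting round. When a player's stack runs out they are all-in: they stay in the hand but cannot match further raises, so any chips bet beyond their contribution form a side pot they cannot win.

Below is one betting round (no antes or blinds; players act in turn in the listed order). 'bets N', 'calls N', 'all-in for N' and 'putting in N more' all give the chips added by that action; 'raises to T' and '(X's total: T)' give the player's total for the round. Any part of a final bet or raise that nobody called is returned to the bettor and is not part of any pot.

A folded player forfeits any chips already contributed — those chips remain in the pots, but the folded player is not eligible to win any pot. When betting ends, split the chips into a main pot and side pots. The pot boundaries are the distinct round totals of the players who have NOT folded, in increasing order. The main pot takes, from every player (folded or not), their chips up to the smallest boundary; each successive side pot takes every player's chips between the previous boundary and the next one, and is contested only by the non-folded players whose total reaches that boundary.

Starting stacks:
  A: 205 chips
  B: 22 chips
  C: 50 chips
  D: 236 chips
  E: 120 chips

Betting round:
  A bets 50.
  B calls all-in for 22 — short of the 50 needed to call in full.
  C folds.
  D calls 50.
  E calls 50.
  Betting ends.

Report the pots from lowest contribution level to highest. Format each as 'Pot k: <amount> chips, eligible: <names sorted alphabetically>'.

Contributions: A=50, B=22, D=50, E=50
Folded: C
Pot levels (distinct totals of non-folded players): 22, 50
Layer 1-22: 22 each from A, B, D, E = 22*4 = 88 chips; eligible A, B, D, E
Layer 23-50: 28 each from A, D, E = 28*3 = 84 chips; eligible A, D, E

Pot 1: 88 chips, eligible: A, B, D, E
Pot 2: 84 chips, eligible: A, D, E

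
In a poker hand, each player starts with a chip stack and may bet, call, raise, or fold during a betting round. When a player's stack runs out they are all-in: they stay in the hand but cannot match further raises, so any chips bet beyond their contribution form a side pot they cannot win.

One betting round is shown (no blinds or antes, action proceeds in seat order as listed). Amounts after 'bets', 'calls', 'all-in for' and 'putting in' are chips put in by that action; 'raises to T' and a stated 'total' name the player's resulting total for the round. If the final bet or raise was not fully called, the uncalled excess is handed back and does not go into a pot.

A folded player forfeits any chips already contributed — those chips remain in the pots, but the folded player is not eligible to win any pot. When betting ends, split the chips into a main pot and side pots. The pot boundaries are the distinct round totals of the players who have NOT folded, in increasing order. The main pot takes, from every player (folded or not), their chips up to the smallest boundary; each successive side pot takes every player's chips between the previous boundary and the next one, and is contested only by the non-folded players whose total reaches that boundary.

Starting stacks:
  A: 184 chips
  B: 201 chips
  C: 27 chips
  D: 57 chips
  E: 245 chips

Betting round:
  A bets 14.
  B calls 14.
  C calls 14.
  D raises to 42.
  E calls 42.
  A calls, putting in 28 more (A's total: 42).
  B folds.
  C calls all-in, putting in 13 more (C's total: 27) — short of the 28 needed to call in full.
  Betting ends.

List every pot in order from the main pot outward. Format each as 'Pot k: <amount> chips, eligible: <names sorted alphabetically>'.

Pot 1: 122 chips, eligible: A, C, D, E
Pot 2: 45 chips, eligible: A, D, E

Derivation:
Contributions: A=42, B=14, C=27, D=42, E=42
Folded: B
Pot levels (distinct totals of non-folded players): 27, 42
Layer 1-27: A 27 + B 14 + C 27 + D 27 + E 27 = 122 chips; eligible A, C, D, E
Layer 28-42: 15 each from A, D, E = 15*3 = 45 chips; eligible A, D, E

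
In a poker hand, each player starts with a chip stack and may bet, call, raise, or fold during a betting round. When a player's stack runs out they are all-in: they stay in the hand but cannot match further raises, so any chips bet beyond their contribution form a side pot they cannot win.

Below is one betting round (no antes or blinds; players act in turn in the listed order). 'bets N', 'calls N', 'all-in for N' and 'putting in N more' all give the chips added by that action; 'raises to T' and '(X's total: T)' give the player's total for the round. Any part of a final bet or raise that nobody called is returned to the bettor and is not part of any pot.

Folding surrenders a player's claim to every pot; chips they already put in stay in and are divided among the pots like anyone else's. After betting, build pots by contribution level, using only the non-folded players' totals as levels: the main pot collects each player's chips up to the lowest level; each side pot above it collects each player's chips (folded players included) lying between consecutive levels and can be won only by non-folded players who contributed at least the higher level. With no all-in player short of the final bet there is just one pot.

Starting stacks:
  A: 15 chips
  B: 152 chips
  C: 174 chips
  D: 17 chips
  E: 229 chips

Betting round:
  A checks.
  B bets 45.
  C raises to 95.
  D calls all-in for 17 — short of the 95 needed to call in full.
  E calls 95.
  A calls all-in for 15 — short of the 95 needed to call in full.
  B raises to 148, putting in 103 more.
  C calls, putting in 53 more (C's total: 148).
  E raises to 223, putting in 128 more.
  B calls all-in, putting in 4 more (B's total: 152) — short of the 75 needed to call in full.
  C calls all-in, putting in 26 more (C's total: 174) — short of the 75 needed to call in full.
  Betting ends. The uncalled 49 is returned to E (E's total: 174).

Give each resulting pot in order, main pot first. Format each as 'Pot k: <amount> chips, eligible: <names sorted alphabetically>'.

Contributions (after 49 returned to E): A=15, B=152, C=174, D=17, E=174
Pot levels (distinct totals of non-folded players): 15, 17, 152, 174
Layer 1-15: 15 each from A, B, C, D, E = 15*5 = 75 chips; eligible A, B, C, D, E
Layer 16-17: 2 each from B, C, D, E = 2*4 = 8 chips; eligible B, C, D, E
Layer 18-152: 135 each from B, C, E = 135*3 = 405 chips; eligible B, C, E
Layer 153-174: 22 each from C, E = 22*2 = 44 chips; eligible C, E

Pot 1: 75 chips, eligible: A, B, C, D, E
Pot 2: 8 chips, eligible: B, C, D, E
Pot 3: 405 chips, eligible: B, C, E
Pot 4: 44 chips, eligible: C, E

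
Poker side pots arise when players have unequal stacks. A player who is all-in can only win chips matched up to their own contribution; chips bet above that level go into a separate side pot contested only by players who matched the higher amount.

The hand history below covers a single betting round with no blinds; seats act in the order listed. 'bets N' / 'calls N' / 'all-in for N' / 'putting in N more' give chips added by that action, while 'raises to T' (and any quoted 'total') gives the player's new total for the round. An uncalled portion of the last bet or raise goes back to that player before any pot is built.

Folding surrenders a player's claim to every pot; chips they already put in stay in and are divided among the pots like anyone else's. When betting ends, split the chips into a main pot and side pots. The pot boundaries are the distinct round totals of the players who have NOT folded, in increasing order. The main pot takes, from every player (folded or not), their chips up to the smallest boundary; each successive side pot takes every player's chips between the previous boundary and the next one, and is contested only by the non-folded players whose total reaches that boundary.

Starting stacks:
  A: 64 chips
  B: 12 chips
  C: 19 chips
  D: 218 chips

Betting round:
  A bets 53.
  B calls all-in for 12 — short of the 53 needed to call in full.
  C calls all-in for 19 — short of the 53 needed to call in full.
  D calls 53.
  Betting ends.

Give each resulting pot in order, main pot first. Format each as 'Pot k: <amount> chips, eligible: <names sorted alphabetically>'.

Contributions: A=53, B=12, C=19, D=53
Pot levels (distinct totals of non-folded players): 12, 19, 53
Layer 1-12: 12 each from A, B, C, D = 12*4 = 48 chips; eligible A, B, C, D
Layer 13-19: 7 each from A, C, D = 7*3 = 21 chips; eligible A, C, D
Layer 20-53: 34 each from A, D = 34*2 = 68 chips; eligible A, D

Pot 1: 48 chips, eligible: A, B, C, D
Pot 2: 21 chips, eligible: A, C, D
Pot 3: 68 chips, eligible: A, D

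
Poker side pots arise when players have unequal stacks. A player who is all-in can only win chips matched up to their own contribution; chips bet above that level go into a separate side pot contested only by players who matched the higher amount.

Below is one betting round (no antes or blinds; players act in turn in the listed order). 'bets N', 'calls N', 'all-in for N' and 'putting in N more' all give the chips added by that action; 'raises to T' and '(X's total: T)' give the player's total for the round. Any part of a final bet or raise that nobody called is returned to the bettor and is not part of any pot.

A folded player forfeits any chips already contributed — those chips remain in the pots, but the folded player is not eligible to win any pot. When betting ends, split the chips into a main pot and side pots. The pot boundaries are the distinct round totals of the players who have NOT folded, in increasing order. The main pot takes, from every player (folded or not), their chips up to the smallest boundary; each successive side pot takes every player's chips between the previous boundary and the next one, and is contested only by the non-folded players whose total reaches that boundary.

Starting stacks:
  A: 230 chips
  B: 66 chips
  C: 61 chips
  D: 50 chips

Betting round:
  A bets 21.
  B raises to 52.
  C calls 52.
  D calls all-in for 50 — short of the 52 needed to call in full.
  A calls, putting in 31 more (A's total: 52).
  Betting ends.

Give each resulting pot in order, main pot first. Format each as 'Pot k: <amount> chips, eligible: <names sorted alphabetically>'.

Contributions: A=52, B=52, C=52, D=50
Pot levels (distinct totals of non-folded players): 50, 52
Layer 1-50: 50 each from A, B, C, D = 50*4 = 200 chips; eligible A, B, C, D
Layer 51-52: 2 each from A, B, C = 2*3 = 6 chips; eligible A, B, C

Pot 1: 200 chips, eligible: A, B, C, D
Pot 2: 6 chips, eligible: A, B, C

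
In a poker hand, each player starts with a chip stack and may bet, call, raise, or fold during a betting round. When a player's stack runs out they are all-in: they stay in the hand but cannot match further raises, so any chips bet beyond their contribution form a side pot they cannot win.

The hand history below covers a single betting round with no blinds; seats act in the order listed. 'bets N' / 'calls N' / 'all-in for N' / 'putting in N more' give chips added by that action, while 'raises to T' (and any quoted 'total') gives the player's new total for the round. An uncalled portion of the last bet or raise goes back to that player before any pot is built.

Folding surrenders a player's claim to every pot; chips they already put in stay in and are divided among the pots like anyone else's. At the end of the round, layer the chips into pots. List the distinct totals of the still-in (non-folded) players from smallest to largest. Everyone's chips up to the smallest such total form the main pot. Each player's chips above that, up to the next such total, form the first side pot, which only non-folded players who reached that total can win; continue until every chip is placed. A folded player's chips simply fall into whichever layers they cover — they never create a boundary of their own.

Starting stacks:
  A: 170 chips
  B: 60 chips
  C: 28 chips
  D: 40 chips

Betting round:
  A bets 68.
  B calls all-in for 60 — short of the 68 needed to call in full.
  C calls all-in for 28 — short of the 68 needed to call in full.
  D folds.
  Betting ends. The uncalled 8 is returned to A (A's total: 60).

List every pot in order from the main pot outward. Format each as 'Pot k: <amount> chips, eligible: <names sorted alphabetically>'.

Contributions (after 8 returned to A): A=60, B=60, C=28
Folded: D
Pot levels (distinct totals of non-folded players): 28, 60
Layer 1-28: 28 each from A, B, C = 28*3 = 84 chips; eligible A, B, C
Layer 29-60: 32 each from A, B = 32*2 = 64 chips; eligible A, B

Pot 1: 84 chips, eligible: A, B, C
Pot 2: 64 chips, eligible: A, B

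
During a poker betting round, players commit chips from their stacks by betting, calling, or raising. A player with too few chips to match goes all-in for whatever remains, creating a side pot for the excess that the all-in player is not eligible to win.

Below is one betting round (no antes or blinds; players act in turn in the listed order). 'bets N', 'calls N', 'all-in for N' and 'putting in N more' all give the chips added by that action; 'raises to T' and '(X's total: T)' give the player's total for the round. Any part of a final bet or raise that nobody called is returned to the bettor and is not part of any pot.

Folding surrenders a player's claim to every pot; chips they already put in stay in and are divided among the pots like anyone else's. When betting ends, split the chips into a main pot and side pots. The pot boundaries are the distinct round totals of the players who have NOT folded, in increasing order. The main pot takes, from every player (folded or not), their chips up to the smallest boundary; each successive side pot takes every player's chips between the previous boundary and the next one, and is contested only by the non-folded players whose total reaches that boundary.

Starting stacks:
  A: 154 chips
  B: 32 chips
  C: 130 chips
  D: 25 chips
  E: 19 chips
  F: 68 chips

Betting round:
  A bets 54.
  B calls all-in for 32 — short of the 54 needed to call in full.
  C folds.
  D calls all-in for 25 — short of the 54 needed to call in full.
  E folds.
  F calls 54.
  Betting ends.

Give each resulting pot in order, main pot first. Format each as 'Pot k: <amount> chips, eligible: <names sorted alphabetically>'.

Contributions: A=54, B=32, D=25, F=54
Folded: C, E
Pot levels (distinct totals of non-folded players): 25, 32, 54
Layer 1-25: 25 each from A, B, D, F = 25*4 = 100 chips; eligible A, B, D, F
Layer 26-32: 7 each from A, B, F = 7*3 = 21 chips; eligible A, B, F
Layer 33-54: 22 each from A, F = 22*2 = 44 chips; eligible A, F

Pot 1: 100 chips, eligible: A, B, D, F
Pot 2: 21 chips, eligible: A, B, F
Pot 3: 44 chips, eligible: A, F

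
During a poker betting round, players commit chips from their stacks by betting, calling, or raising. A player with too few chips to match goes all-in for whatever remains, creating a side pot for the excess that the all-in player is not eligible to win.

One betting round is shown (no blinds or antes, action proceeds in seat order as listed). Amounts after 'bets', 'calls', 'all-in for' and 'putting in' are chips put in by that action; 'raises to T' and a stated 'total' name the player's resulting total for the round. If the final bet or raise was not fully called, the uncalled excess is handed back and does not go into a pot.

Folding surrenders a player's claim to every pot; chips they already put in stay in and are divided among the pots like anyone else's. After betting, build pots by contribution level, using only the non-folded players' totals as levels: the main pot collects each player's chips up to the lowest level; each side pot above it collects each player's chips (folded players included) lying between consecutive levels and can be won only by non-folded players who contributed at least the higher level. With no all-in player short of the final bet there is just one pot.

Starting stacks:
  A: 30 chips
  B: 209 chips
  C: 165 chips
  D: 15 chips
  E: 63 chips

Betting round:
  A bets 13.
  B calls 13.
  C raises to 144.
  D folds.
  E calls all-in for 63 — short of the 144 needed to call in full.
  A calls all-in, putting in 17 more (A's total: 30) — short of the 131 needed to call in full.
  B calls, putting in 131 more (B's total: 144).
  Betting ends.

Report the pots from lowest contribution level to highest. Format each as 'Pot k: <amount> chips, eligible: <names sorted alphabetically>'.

Contributions: A=30, B=144, C=144, E=63
Folded: D
Pot levels (distinct totals of non-folded players): 30, 63, 144
Layer 1-30: 30 each from A, B, C, E = 30*4 = 120 chips; eligible A, B, C, E
Layer 31-63: 33 each from B, C, E = 33*3 = 99 chips; eligible B, C, E
Layer 64-144: 81 each from B, C = 81*2 = 162 chips; eligible B, C

Pot 1: 120 chips, eligible: A, B, C, E
Pot 2: 99 chips, eligible: B, C, E
Pot 3: 162 chips, eligible: B, C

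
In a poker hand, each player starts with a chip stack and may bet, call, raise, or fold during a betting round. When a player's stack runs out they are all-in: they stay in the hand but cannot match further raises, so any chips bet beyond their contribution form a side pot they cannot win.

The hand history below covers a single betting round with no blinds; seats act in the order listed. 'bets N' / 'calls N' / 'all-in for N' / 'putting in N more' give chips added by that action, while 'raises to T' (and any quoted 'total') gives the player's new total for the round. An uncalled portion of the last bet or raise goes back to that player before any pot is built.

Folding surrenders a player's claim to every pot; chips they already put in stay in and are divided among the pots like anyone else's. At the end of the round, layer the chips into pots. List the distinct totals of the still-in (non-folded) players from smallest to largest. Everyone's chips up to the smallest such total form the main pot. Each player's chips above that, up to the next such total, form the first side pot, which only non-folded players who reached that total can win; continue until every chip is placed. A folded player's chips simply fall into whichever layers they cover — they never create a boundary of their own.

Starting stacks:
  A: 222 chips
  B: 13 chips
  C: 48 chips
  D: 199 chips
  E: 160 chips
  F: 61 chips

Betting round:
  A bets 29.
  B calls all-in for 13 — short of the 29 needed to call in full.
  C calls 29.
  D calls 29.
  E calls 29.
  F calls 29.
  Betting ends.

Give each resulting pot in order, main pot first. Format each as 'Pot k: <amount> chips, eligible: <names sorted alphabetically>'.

Contributions: A=29, B=13, C=29, D=29, E=29, F=29
Pot levels (distinct totals of non-folded players): 13, 29
Layer 1-13: 13 each from A, B, C, D, E, F = 13*6 = 78 chips; eligible A, B, C, D, E, F
Layer 14-29: 16 each from A, C, D, E, F = 16*5 = 80 chips; eligible A, C, D, E, F

Pot 1: 78 chips, eligible: A, B, C, D, E, F
Pot 2: 80 chips, eligible: A, C, D, E, F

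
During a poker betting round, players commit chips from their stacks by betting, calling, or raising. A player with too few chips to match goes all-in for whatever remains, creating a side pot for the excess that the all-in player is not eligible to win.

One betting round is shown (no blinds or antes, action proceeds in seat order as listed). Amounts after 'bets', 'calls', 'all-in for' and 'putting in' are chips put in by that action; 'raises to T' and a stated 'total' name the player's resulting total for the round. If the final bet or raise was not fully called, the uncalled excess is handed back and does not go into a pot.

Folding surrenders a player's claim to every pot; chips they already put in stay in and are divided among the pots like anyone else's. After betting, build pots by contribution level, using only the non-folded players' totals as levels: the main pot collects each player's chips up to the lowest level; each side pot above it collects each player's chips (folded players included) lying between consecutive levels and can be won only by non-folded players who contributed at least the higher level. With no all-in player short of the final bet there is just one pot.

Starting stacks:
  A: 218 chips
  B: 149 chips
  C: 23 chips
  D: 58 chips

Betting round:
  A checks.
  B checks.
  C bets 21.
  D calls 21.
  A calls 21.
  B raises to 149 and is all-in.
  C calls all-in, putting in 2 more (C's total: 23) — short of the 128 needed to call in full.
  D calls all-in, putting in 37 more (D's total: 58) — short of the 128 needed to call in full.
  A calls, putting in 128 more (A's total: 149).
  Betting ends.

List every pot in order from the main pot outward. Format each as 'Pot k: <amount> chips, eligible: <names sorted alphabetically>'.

Contributions: A=149, B=149, C=23, D=58
Pot levels (distinct totals of non-folded players): 23, 58, 149
Layer 1-23: 23 each from A, B, C, D = 23*4 = 92 chips; eligible A, B, C, D
Layer 24-58: 35 each from A, B, D = 35*3 = 105 chips; eligible A, B, D
Layer 59-149: 91 each from A, B = 91*2 = 182 chips; eligible A, B

Pot 1: 92 chips, eligible: A, B, C, D
Pot 2: 105 chips, eligible: A, B, D
Pot 3: 182 chips, eligible: A, B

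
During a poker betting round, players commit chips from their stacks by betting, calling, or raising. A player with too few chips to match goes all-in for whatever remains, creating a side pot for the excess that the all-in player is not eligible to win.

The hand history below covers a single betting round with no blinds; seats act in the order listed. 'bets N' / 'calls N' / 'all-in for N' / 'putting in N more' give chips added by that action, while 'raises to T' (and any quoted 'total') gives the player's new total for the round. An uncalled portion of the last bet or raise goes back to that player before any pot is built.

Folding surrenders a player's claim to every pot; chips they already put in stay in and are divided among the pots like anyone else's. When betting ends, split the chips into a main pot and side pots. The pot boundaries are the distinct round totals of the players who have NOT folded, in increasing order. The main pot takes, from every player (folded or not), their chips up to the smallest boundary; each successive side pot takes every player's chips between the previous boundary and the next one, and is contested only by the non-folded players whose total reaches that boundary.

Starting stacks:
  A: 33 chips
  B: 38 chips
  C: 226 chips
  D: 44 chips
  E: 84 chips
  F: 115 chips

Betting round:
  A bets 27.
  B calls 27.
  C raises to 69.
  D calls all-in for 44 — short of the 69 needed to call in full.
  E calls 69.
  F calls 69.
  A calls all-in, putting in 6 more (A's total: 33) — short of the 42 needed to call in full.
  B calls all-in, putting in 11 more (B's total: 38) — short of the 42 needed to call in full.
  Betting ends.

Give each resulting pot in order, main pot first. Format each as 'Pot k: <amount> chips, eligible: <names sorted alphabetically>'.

Contributions: A=33, B=38, C=69, D=44, E=69, F=69
Pot levels (distinct totals of non-folded players): 33, 38, 44, 69
Layer 1-33: 33 each from A, B, C, D, E, F = 33*6 = 198 chips; eligible A, B, C, D, E, F
Layer 34-38: 5 each from B, C, D, E, F = 5*5 = 25 chips; eligible B, C, D, E, F
Layer 39-44: 6 each from C, D, E, F = 6*4 = 24 chips; eligible C, D, E, F
Layer 45-69: 25 each from C, E, F = 25*3 = 75 chips; eligible C, E, F

Pot 1: 198 chips, eligible: A, B, C, D, E, F
Pot 2: 25 chips, eligible: B, C, D, E, F
Pot 3: 24 chips, eligible: C, D, E, F
Pot 4: 75 chips, eligible: C, E, F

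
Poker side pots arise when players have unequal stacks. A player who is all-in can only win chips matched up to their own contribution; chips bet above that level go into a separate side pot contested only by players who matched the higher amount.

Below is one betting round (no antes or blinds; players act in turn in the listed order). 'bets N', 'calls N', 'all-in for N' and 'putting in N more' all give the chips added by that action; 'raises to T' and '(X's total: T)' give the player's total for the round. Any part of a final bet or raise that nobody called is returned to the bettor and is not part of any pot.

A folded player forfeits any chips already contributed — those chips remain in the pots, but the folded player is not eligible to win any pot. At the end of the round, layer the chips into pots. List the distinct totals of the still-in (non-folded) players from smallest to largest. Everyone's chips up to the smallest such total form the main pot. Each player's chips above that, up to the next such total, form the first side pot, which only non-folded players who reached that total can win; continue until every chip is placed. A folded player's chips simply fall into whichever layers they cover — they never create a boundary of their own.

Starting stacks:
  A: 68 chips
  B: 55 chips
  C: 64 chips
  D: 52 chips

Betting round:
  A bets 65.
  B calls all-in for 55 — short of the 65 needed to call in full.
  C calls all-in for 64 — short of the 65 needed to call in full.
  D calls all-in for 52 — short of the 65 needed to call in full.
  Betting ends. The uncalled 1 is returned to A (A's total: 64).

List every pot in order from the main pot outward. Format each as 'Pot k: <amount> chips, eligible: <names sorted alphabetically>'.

Pot 1: 208 chips, eligible: A, B, C, D
Pot 2: 9 chips, eligible: A, B, C
Pot 3: 18 chips, eligible: A, C

Derivation:
Contributions (after 1 returned to A): A=64, B=55, C=64, D=52
Pot levels (distinct totals of non-folded players): 52, 55, 64
Layer 1-52: 52 each from A, B, C, D = 52*4 = 208 chips; eligible A, B, C, D
Layer 53-55: 3 each from A, B, C = 3*3 = 9 chips; eligible A, B, C
Layer 56-64: 9 each from A, C = 9*2 = 18 chips; eligible A, C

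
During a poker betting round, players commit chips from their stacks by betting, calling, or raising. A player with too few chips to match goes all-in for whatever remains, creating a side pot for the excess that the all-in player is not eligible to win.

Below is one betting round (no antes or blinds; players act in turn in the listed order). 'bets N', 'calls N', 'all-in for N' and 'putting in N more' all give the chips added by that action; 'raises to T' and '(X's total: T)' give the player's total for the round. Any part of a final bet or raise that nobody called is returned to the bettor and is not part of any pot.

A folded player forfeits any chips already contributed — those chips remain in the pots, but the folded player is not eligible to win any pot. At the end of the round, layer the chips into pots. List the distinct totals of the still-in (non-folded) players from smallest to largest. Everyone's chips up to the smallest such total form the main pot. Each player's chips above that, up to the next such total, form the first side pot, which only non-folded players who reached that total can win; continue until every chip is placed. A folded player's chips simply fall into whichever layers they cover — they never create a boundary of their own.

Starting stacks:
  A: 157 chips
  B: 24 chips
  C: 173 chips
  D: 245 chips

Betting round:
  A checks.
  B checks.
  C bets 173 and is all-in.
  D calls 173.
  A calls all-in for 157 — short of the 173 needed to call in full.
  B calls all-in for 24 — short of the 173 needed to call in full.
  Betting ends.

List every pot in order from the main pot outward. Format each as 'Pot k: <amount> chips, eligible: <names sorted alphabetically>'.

Pot 1: 96 chips, eligible: A, B, C, D
Pot 2: 399 chips, eligible: A, C, D
Pot 3: 32 chips, eligible: C, D

Derivation:
Contributions: A=157, B=24, C=173, D=173
Pot levels (distinct totals of non-folded players): 24, 157, 173
Layer 1-24: 24 each from A, B, C, D = 24*4 = 96 chips; eligible A, B, C, D
Layer 25-157: 133 each from A, C, D = 133*3 = 399 chips; eligible A, C, D
Layer 158-173: 16 each from C, D = 16*2 = 32 chips; eligible C, D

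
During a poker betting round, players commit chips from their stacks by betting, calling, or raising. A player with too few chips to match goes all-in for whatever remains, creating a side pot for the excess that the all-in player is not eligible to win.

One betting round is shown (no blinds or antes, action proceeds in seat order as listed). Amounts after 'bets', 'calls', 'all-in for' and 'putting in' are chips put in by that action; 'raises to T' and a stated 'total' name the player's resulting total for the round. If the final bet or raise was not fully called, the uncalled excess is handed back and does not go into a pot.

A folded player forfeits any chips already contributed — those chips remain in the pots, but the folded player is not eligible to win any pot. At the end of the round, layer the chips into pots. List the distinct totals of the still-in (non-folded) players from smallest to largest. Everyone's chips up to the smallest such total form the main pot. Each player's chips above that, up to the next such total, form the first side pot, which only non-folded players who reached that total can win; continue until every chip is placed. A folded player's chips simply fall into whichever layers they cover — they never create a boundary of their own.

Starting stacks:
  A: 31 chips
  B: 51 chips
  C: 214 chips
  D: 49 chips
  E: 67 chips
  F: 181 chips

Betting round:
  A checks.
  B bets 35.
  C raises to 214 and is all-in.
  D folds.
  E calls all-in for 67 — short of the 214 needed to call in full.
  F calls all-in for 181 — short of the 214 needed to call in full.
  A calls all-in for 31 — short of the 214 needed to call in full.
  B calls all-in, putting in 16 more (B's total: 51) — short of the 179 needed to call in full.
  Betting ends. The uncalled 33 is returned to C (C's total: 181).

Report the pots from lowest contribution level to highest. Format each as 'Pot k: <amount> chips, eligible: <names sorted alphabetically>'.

Pot 1: 155 chips, eligible: A, B, C, E, F
Pot 2: 80 chips, eligible: B, C, E, F
Pot 3: 48 chips, eligible: C, E, F
Pot 4: 228 chips, eligible: C, F

Derivation:
Contributions (after 33 returned to C): A=31, B=51, C=181, E=67, F=181
Folded: D
Pot levels (distinct totals of non-folded players): 31, 51, 67, 181
Layer 1-31: 31 each from A, B, C, E, F = 31*5 = 155 chips; eligible A, B, C, E, F
Layer 32-51: 20 each from B, C, E, F = 20*4 = 80 chips; eligible B, C, E, F
Layer 52-67: 16 each from C, E, F = 16*3 = 48 chips; eligible C, E, F
Layer 68-181: 114 each from C, F = 114*2 = 228 chips; eligible C, F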